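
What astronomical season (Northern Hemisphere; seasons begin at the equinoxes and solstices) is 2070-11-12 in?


Date: November 12
Astronomical Autumn (approx.; exact equinox/solstice day varies by year): September 22 to December 20
November 12 falls within the Autumn window

Autumn


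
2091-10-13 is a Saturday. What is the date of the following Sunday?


Current: Saturday
Target: Sunday
Days ahead: 1

Next Sunday: 2091-10-14


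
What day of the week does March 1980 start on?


Target: March 1, 1980
Anchor: Jan 1, 1980. With p = 1980 - 1 = 1979: (p + p//4 - p//100 + p//400) mod 7 = (1979 + 494 - 19 + 4) mod 7 = 2458 mod 7 = 1 -> Tuesday (Mon=0 ... Sun=6)
Days before March (Jan-Feb): 60 days
Weekday index = (1 + 60) mod 7 = 5

Saturday


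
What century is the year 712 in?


Century = (year - 1) // 100 + 1
= (712 - 1) // 100 + 1
= 711 // 100 + 1
= 7 + 1

8th century


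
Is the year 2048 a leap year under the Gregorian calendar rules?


Gregorian leap year rule: divisible by 4, but not by 100, unless also by 400.
2048 is divisible by 4 but not 100 -> leap year

Yes


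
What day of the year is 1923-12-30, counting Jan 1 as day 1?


Date: December 30, 1923
Days in months 1 through 11: 334
Plus 30 days in December

Day of year: 364


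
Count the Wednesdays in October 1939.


October 1939 has 31 days
Anchor: Jan 1, 1939. With p = 1939 - 1 = 1938: (p + p//4 - p//100 + p//400) mod 7 = (1938 + 484 - 19 + 4) mod 7 = 2407 mod 7 = 6 -> Sunday (Mon=0 ... Sun=6)
Days before October (Jan-Sep): 273; October 1 index = (6 + 273) mod 7 = 6 -> Sunday
First Wednesday is October 4
Wednesdays: 4, 11, 18, 25

4 Wednesdays


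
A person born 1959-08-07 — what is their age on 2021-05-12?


Birth: 1959-08-07
Reference: 2021-05-12
Year difference: 2021 - 1959 = 62
Birthday not yet reached in 2021, subtract 1

61 years old


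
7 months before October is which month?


October is month 10
10 - 7 = 3

March


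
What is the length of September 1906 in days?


September 1906

30 days


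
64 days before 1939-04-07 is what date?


Start: 1939-04-07, subtract 64 days
Back 7 days from April 7 reaches March 31, 1939 -> 57 left
March 1939 has 31 days -> back to February 28, 1939 -> 26 left
February 1939: 28 - 26 = 2 -> lands on February 2

Result: 1939-02-02


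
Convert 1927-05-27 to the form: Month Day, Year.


ISO 1927-05-27 parses as year=1927, month=05, day=27
Month 5 -> May

May 27, 1927


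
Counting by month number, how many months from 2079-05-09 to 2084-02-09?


From May 2079 to February 2084
5 years * 12 = 60 months, minus 3 months = 57

57 months


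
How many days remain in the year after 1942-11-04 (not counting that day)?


Day of year: 308 of 365
Remaining = 365 - 308

57 days


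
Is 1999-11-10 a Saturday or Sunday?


Anchor: Jan 1, 1999. With p = 1999 - 1 = 1998: (p + p//4 - p//100 + p//400) mod 7 = (1998 + 499 - 19 + 4) mod 7 = 2482 mod 7 = 4 -> Friday (Mon=0 ... Sun=6)
Day of year: 314; offset = 313
Weekday index = (4 + 313) mod 7 = 2 -> Wednesday
Weekend days: Saturday, Sunday

No


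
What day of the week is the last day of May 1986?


May 1986 has 31 days
Anchor: Jan 1, 1986. With p = 1986 - 1 = 1985: (p + p//4 - p//100 + p//400) mod 7 = (1985 + 496 - 19 + 4) mod 7 = 2466 mod 7 = 2 -> Wednesday (Mon=0 ... Sun=6)
Days before May (Jan-Apr): 120; May 1 index = (2 + 120) mod 7 = 3 -> Thursday
Last day offset: 31 - 1 = 30 days
Weekday index = (3 + 30) mod 7 = 5

Saturday, May 31


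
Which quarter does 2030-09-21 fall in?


Month: September (month 9)
Q1: Jan-Mar, Q2: Apr-Jun, Q3: Jul-Sep, Q4: Oct-Dec

Q3


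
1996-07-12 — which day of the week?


Date: July 12, 1996
Anchor: Jan 1, 1996. With p = 1996 - 1 = 1995: (p + p//4 - p//100 + p//400) mod 7 = (1995 + 498 - 19 + 4) mod 7 = 2478 mod 7 = 0 -> Monday (Mon=0 ... Sun=6)
Days before July (Jan-Jun): 182; offset = 182 + 12 - 1 = 193
Weekday index = (0 + 193) mod 7 = 4

Day of the week: Friday


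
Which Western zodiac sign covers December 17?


Date: December 17
Conventional tropical zodiac dates: Sagittarius from November 22 onward; Capricorn starts December 22
December 17 falls within the Sagittarius range

Sagittarius


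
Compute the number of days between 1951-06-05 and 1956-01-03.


From 1951-06-05 to 1956-01-03
1951-06-05: days before June = 31 + 28 + 31 + 30 + 31 = 151 (1951 is not a leap year); day of year = 151 + 5 = 156
1956-01-03: day of year = 3
Rest of 1951: 365 - 156 = 209
Full years 1952 (366), 1953 (365), 1954 (365), 1955 (365): 1461
Total = 209 + 1461 + 3 = 1673

1673 days


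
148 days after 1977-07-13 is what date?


Start: 1977-07-13, add 148 days
July 1977 has 31 days: 31 - 13 = 18 days to July 31 -> 130 left
August 1977 has 31 days -> 99 left
September 1977 has 30 days -> 69 left
October 1977 has 31 days -> 38 left
November 1977 has 30 days -> 8 left
December 1977: 8 <= 31 -> lands on December 8

Result: 1977-12-08


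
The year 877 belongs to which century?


Century = (year - 1) // 100 + 1
= (877 - 1) // 100 + 1
= 876 // 100 + 1
= 8 + 1

9th century


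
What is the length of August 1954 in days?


August 1954

31 days


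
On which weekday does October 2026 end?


October 2026 has 31 days
Anchor: Jan 1, 2026. With p = 2026 - 1 = 2025: (p + p//4 - p//100 + p//400) mod 7 = (2025 + 506 - 20 + 5) mod 7 = 2516 mod 7 = 3 -> Thursday (Mon=0 ... Sun=6)
Days before October (Jan-Sep): 273; October 1 index = (3 + 273) mod 7 = 3 -> Thursday
Last day offset: 31 - 1 = 30 days
Weekday index = (3 + 30) mod 7 = 5

Saturday, October 31


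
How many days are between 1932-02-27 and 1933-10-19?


From 1932-02-27 to 1933-10-19
1932-02-27: days before February = 31; day of year = 31 + 27 = 58
1933-10-19: days before October = 31 + 28 + 31 + 30 + 31 + 30 + 31 + 31 + 30 = 273 (1933 is not a leap year); day of year = 273 + 19 = 292
Rest of 1932: 366 - 58 = 308
Total = 308 + 292 = 600

600 days


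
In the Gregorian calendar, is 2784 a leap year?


Gregorian leap year rule: divisible by 4, but not by 100, unless also by 400.
2784 is divisible by 4 but not 100 -> leap year

Yes


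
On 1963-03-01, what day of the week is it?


Date: March 1, 1963
Anchor: Jan 1, 1963. With p = 1963 - 1 = 1962: (p + p//4 - p//100 + p//400) mod 7 = (1962 + 490 - 19 + 4) mod 7 = 2437 mod 7 = 1 -> Tuesday (Mon=0 ... Sun=6)
Days before March (Jan-Feb): 59; offset = 59 + 1 - 1 = 59
Weekday index = (1 + 59) mod 7 = 4

Day of the week: Friday


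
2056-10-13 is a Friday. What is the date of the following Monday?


Current: Friday
Target: Monday
Days ahead: 3

Next Monday: 2056-10-16


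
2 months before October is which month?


October is month 10
10 - 2 = 8

August


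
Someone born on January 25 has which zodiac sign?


Date: January 25
Conventional tropical zodiac dates: Aquarius from January 20 onward; Pisces starts February 19
January 25 falls within the Aquarius range

Aquarius


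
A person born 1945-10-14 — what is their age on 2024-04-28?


Birth: 1945-10-14
Reference: 2024-04-28
Year difference: 2024 - 1945 = 79
Birthday not yet reached in 2024, subtract 1

78 years old


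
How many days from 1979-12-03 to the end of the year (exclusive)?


Day of year: 337 of 365
Remaining = 365 - 337

28 days


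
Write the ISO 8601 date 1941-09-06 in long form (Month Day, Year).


ISO 1941-09-06 parses as year=1941, month=09, day=06
Month 9 -> September

September 6, 1941


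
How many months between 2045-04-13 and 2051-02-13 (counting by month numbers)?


From April 2045 to February 2051
6 years * 12 = 72 months, minus 2 months = 70

70 months


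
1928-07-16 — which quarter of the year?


Month: July (month 7)
Q1: Jan-Mar, Q2: Apr-Jun, Q3: Jul-Sep, Q4: Oct-Dec

Q3


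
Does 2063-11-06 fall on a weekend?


Anchor: Jan 1, 2063. With p = 2063 - 1 = 2062: (p + p//4 - p//100 + p//400) mod 7 = (2062 + 515 - 20 + 5) mod 7 = 2562 mod 7 = 0 -> Monday (Mon=0 ... Sun=6)
Day of year: 310; offset = 309
Weekday index = (0 + 309) mod 7 = 1 -> Tuesday
Weekend days: Saturday, Sunday

No


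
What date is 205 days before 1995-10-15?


Start: 1995-10-15, subtract 205 days
Back 15 days from October 15 reaches September 30, 1995 -> 190 left
September 1995 has 30 days -> back to August 31, 1995 -> 160 left
August 1995 has 31 days -> back to July 31, 1995 -> 129 left
July 1995 has 31 days -> back to June 30, 1995 -> 98 left
June 1995 has 30 days -> back to May 31, 1995 -> 68 left
May 1995 has 31 days -> back to April 30, 1995 -> 37 left
April 1995 has 30 days -> back to March 31, 1995 -> 7 left
March 1995: 31 - 7 = 24 -> lands on March 24

Result: 1995-03-24


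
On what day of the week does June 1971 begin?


Target: June 1, 1971
Anchor: Jan 1, 1971. With p = 1971 - 1 = 1970: (p + p//4 - p//100 + p//400) mod 7 = (1970 + 492 - 19 + 4) mod 7 = 2447 mod 7 = 4 -> Friday (Mon=0 ... Sun=6)
Days before June (Jan-May): 151 days
Weekday index = (4 + 151) mod 7 = 1

Tuesday


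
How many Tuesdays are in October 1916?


October 1916 has 31 days
Anchor: Jan 1, 1916. With p = 1916 - 1 = 1915: (p + p//4 - p//100 + p//400) mod 7 = (1915 + 478 - 19 + 4) mod 7 = 2378 mod 7 = 5 -> Saturday (Mon=0 ... Sun=6)
Days before October (Jan-Sep): 274; October 1 index = (5 + 274) mod 7 = 6 -> Sunday
First Tuesday is October 3
Tuesdays: 3, 10, 17, 24, 31

5 Tuesdays


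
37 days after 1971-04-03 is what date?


Start: 1971-04-03, add 37 days
April 1971 has 30 days: 30 - 3 = 27 days to April 30 -> 10 left
May 1971: 10 <= 31 -> lands on May 10

Result: 1971-05-10


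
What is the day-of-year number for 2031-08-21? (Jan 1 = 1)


Date: August 21, 2031
Days in months 1 through 7: 212
Plus 21 days in August

Day of year: 233


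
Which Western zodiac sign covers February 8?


Date: February 8
Conventional tropical zodiac dates: Aquarius from January 20 onward; Pisces starts February 19
February 8 falls within the Aquarius range

Aquarius


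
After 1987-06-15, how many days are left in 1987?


Day of year: 166 of 365
Remaining = 365 - 166

199 days


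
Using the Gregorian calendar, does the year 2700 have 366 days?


Gregorian leap year rule: divisible by 4, but not by 100, unless also by 400.
2700 is divisible by 100 but not 400 -> not a leap year

No


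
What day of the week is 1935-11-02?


Date: November 2, 1935
Anchor: Jan 1, 1935. With p = 1935 - 1 = 1934: (p + p//4 - p//100 + p//400) mod 7 = (1934 + 483 - 19 + 4) mod 7 = 2402 mod 7 = 1 -> Tuesday (Mon=0 ... Sun=6)
Days before November (Jan-Oct): 304; offset = 304 + 2 - 1 = 305
Weekday index = (1 + 305) mod 7 = 5

Day of the week: Saturday


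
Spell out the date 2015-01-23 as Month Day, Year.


ISO 2015-01-23 parses as year=2015, month=01, day=23
Month 1 -> January

January 23, 2015


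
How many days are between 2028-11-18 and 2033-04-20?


From 2028-11-18 to 2033-04-20
2028-11-18: days before November = 31 + 29 + 31 + 30 + 31 + 30 + 31 + 31 + 30 + 31 = 305 (2028 is a leap year); day of year = 305 + 18 = 323
2033-04-20: days before April = 31 + 28 + 31 = 90 (2033 is not a leap year); day of year = 90 + 20 = 110
Rest of 2028: 366 - 323 = 43
Full years 2029 (365), 2030 (365), 2031 (365), 2032 (366): 1461
Total = 43 + 1461 + 110 = 1614

1614 days


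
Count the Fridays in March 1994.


March 1994 has 31 days
Anchor: Jan 1, 1994. With p = 1994 - 1 = 1993: (p + p//4 - p//100 + p//400) mod 7 = (1993 + 498 - 19 + 4) mod 7 = 2476 mod 7 = 5 -> Saturday (Mon=0 ... Sun=6)
Days before March (Jan-Feb): 59; March 1 index = (5 + 59) mod 7 = 1 -> Tuesday
First Friday is March 4
Fridays: 4, 11, 18, 25

4 Fridays


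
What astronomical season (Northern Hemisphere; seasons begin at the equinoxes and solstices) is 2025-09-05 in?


Date: September 5
Astronomical Summer (approx.; exact equinox/solstice day varies by year): June 21 to September 21
September 5 falls within the Summer window

Summer


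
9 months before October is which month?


October is month 10
10 - 9 = 1

January


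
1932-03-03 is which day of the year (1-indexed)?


Date: March 3, 1932
Days in months 1 through 2: 60
Plus 3 days in March

Day of year: 63


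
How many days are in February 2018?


February 2018 (leap year: no)

28 days


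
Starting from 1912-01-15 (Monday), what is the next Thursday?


Current: Monday
Target: Thursday
Days ahead: 3

Next Thursday: 1912-01-18


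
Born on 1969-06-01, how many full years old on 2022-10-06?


Birth: 1969-06-01
Reference: 2022-10-06
Year difference: 2022 - 1969 = 53

53 years old


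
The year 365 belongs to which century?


Century = (year - 1) // 100 + 1
= (365 - 1) // 100 + 1
= 364 // 100 + 1
= 3 + 1

4th century


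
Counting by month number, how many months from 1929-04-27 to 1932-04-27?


From April 1929 to April 1932
3 years * 12 = 36 months = 36

36 months


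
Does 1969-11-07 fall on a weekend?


Anchor: Jan 1, 1969. With p = 1969 - 1 = 1968: (p + p//4 - p//100 + p//400) mod 7 = (1968 + 492 - 19 + 4) mod 7 = 2445 mod 7 = 2 -> Wednesday (Mon=0 ... Sun=6)
Day of year: 311; offset = 310
Weekday index = (2 + 310) mod 7 = 4 -> Friday
Weekend days: Saturday, Sunday

No


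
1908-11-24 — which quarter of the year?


Month: November (month 11)
Q1: Jan-Mar, Q2: Apr-Jun, Q3: Jul-Sep, Q4: Oct-Dec

Q4


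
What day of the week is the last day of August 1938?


August 1938 has 31 days
Anchor: Jan 1, 1938. With p = 1938 - 1 = 1937: (p + p//4 - p//100 + p//400) mod 7 = (1937 + 484 - 19 + 4) mod 7 = 2406 mod 7 = 5 -> Saturday (Mon=0 ... Sun=6)
Days before August (Jan-Jul): 212; August 1 index = (5 + 212) mod 7 = 0 -> Monday
Last day offset: 31 - 1 = 30 days
Weekday index = (0 + 30) mod 7 = 2

Wednesday, August 31


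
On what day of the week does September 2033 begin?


Target: September 1, 2033
Anchor: Jan 1, 2033. With p = 2033 - 1 = 2032: (p + p//4 - p//100 + p//400) mod 7 = (2032 + 508 - 20 + 5) mod 7 = 2525 mod 7 = 5 -> Saturday (Mon=0 ... Sun=6)
Days before September (Jan-Aug): 243 days
Weekday index = (5 + 243) mod 7 = 3

Thursday


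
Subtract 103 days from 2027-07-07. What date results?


Start: 2027-07-07, subtract 103 days
Back 7 days from July 7 reaches June 30, 2027 -> 96 left
June 2027 has 30 days -> back to May 31, 2027 -> 66 left
May 2027 has 31 days -> back to April 30, 2027 -> 35 left
April 2027 has 30 days -> back to March 31, 2027 -> 5 left
March 2027: 31 - 5 = 26 -> lands on March 26

Result: 2027-03-26


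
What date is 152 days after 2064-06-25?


Start: 2064-06-25, add 152 days
June 2064 has 30 days: 30 - 25 = 5 days to June 30 -> 147 left
July 2064 has 31 days -> 116 left
August 2064 has 31 days -> 85 left
September 2064 has 30 days -> 55 left
October 2064 has 31 days -> 24 left
November 2064: 24 <= 30 -> lands on November 24

Result: 2064-11-24


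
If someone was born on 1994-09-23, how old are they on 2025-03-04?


Birth: 1994-09-23
Reference: 2025-03-04
Year difference: 2025 - 1994 = 31
Birthday not yet reached in 2025, subtract 1

30 years old


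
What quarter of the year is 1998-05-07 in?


Month: May (month 5)
Q1: Jan-Mar, Q2: Apr-Jun, Q3: Jul-Sep, Q4: Oct-Dec

Q2


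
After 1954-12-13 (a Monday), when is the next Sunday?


Current: Monday
Target: Sunday
Days ahead: 6

Next Sunday: 1954-12-19


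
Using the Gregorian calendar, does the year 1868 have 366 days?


Gregorian leap year rule: divisible by 4, but not by 100, unless also by 400.
1868 is divisible by 4 but not 100 -> leap year

Yes


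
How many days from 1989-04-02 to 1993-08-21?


From 1989-04-02 to 1993-08-21
1989-04-02: days before April = 31 + 28 + 31 = 90 (1989 is not a leap year); day of year = 90 + 2 = 92
1993-08-21: days before August = 31 + 28 + 31 + 30 + 31 + 30 + 31 = 212 (1993 is not a leap year); day of year = 212 + 21 = 233
Rest of 1989: 365 - 92 = 273
Full years 1990 (365), 1991 (365), 1992 (366): 1096
Total = 273 + 1096 + 233 = 1602

1602 days


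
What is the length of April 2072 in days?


April 2072

30 days


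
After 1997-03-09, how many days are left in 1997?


Day of year: 68 of 365
Remaining = 365 - 68

297 days


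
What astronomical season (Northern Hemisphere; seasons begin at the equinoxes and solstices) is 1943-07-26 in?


Date: July 26
Astronomical Summer (approx.; exact equinox/solstice day varies by year): June 21 to September 21
July 26 falls within the Summer window

Summer


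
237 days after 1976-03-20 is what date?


Start: 1976-03-20, add 237 days
March 1976 has 31 days: 31 - 20 = 11 days to March 31 -> 226 left
April 1976 has 30 days -> 196 left
May 1976 has 31 days -> 165 left
June 1976 has 30 days -> 135 left
July 1976 has 31 days -> 104 left
August 1976 has 31 days -> 73 left
September 1976 has 30 days -> 43 left
October 1976 has 31 days -> 12 left
November 1976: 12 <= 30 -> lands on November 12

Result: 1976-11-12


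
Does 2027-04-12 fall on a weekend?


Anchor: Jan 1, 2027. With p = 2027 - 1 = 2026: (p + p//4 - p//100 + p//400) mod 7 = (2026 + 506 - 20 + 5) mod 7 = 2517 mod 7 = 4 -> Friday (Mon=0 ... Sun=6)
Day of year: 102; offset = 101
Weekday index = (4 + 101) mod 7 = 0 -> Monday
Weekend days: Saturday, Sunday

No


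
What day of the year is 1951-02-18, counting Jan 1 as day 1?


Date: February 18, 1951
Days in months 1 through 1: 31
Plus 18 days in February

Day of year: 49


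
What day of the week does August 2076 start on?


Target: August 1, 2076
Anchor: Jan 1, 2076. With p = 2076 - 1 = 2075: (p + p//4 - p//100 + p//400) mod 7 = (2075 + 518 - 20 + 5) mod 7 = 2578 mod 7 = 2 -> Wednesday (Mon=0 ... Sun=6)
Days before August (Jan-Jul): 213 days
Weekday index = (2 + 213) mod 7 = 5

Saturday


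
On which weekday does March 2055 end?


March 2055 has 31 days
Anchor: Jan 1, 2055. With p = 2055 - 1 = 2054: (p + p//4 - p//100 + p//400) mod 7 = (2054 + 513 - 20 + 5) mod 7 = 2552 mod 7 = 4 -> Friday (Mon=0 ... Sun=6)
Days before March (Jan-Feb): 59; March 1 index = (4 + 59) mod 7 = 0 -> Monday
Last day offset: 31 - 1 = 30 days
Weekday index = (0 + 30) mod 7 = 2

Wednesday, March 31


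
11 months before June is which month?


June is month 6
6 - 11 = -5; wrap: -5 + 12 = 7

July


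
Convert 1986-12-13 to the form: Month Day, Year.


ISO 1986-12-13 parses as year=1986, month=12, day=13
Month 12 -> December

December 13, 1986


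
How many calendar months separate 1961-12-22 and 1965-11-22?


From December 1961 to November 1965
4 years * 12 = 48 months, minus 1 month = 47

47 months


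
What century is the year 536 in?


Century = (year - 1) // 100 + 1
= (536 - 1) // 100 + 1
= 535 // 100 + 1
= 5 + 1

6th century


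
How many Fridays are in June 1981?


June 1981 has 30 days
Anchor: Jan 1, 1981. With p = 1981 - 1 = 1980: (p + p//4 - p//100 + p//400) mod 7 = (1980 + 495 - 19 + 4) mod 7 = 2460 mod 7 = 3 -> Thursday (Mon=0 ... Sun=6)
Days before June (Jan-May): 151; June 1 index = (3 + 151) mod 7 = 0 -> Monday
First Friday is June 5
Fridays: 5, 12, 19, 26

4 Fridays


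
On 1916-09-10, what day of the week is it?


Date: September 10, 1916
Anchor: Jan 1, 1916. With p = 1916 - 1 = 1915: (p + p//4 - p//100 + p//400) mod 7 = (1915 + 478 - 19 + 4) mod 7 = 2378 mod 7 = 5 -> Saturday (Mon=0 ... Sun=6)
Days before September (Jan-Aug): 244; offset = 244 + 10 - 1 = 253
Weekday index = (5 + 253) mod 7 = 6

Day of the week: Sunday


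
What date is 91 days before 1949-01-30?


Start: 1949-01-30, subtract 91 days
Back 30 days from January 30 reaches December 31, 1948 -> 61 left
December 1948 has 31 days -> back to November 30, 1948 -> 30 left
November 1948 has 30 days -> back to October 31, 1948 -> 0 left
October 1948: 31 - 0 = 31 -> lands on October 31

Result: 1948-10-31


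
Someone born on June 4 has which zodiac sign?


Date: June 4
Conventional tropical zodiac dates: Gemini from May 21 onward; Cancer starts June 21
June 4 falls within the Gemini range

Gemini


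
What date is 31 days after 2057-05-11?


Start: 2057-05-11, add 31 days
May 2057 has 31 days: 31 - 11 = 20 days to May 31 -> 11 left
June 2057: 11 <= 30 -> lands on June 11

Result: 2057-06-11


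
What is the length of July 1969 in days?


July 1969

31 days


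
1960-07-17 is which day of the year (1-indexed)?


Date: July 17, 1960
Days in months 1 through 6: 182
Plus 17 days in July

Day of year: 199


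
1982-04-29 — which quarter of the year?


Month: April (month 4)
Q1: Jan-Mar, Q2: Apr-Jun, Q3: Jul-Sep, Q4: Oct-Dec

Q2


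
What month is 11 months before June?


June is month 6
6 - 11 = -5; wrap: -5 + 12 = 7

July


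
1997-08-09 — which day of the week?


Date: August 9, 1997
Anchor: Jan 1, 1997. With p = 1997 - 1 = 1996: (p + p//4 - p//100 + p//400) mod 7 = (1996 + 499 - 19 + 4) mod 7 = 2480 mod 7 = 2 -> Wednesday (Mon=0 ... Sun=6)
Days before August (Jan-Jul): 212; offset = 212 + 9 - 1 = 220
Weekday index = (2 + 220) mod 7 = 5

Day of the week: Saturday


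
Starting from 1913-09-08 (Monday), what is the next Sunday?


Current: Monday
Target: Sunday
Days ahead: 6

Next Sunday: 1913-09-14


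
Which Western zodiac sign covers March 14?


Date: March 14
Conventional tropical zodiac dates: Pisces from February 19 onward; Aries starts March 21
March 14 falls within the Pisces range

Pisces


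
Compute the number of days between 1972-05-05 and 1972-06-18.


From 1972-05-05 to 1972-06-18
1972-05-05: days before May = 31 + 29 + 31 + 30 = 121 (1972 is a leap year); day of year = 121 + 5 = 126
1972-06-18: days before June = 31 + 29 + 31 + 30 + 31 = 152 (1972 is a leap year); day of year = 152 + 18 = 170
Same year: 170 - 126 = 44

44 days


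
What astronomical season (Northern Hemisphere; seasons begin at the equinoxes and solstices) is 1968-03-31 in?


Date: March 31
Astronomical Spring (approx.; exact equinox/solstice day varies by year): March 20 to June 20
March 31 falls within the Spring window

Spring


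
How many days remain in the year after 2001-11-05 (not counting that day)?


Day of year: 309 of 365
Remaining = 365 - 309

56 days


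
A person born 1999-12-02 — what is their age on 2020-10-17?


Birth: 1999-12-02
Reference: 2020-10-17
Year difference: 2020 - 1999 = 21
Birthday not yet reached in 2020, subtract 1

20 years old


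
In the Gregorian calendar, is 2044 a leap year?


Gregorian leap year rule: divisible by 4, but not by 100, unless also by 400.
2044 is divisible by 4 but not 100 -> leap year

Yes


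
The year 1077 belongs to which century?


Century = (year - 1) // 100 + 1
= (1077 - 1) // 100 + 1
= 1076 // 100 + 1
= 10 + 1

11th century


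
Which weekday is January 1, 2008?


Target: January 1, 2008
Anchor: Jan 1, 2008. With p = 2008 - 1 = 2007: (p + p//4 - p//100 + p//400) mod 7 = (2007 + 501 - 20 + 5) mod 7 = 2493 mod 7 = 1 -> Tuesday (Mon=0 ... Sun=6)
Offset from anchor: 0 days
Weekday index = (1 + 0) mod 7 = 1

Tuesday


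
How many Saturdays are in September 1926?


September 1926 has 30 days
Anchor: Jan 1, 1926. With p = 1926 - 1 = 1925: (p + p//4 - p//100 + p//400) mod 7 = (1925 + 481 - 19 + 4) mod 7 = 2391 mod 7 = 4 -> Friday (Mon=0 ... Sun=6)
Days before September (Jan-Aug): 243; September 1 index = (4 + 243) mod 7 = 2 -> Wednesday
First Saturday is September 4
Saturdays: 4, 11, 18, 25

4 Saturdays


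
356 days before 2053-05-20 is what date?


Start: 2053-05-20, subtract 356 days
Back 20 days from May 20 reaches April 30, 2053 -> 336 left
April 2053 has 30 days -> back to March 31, 2053 -> 306 left
March 2053 has 31 days -> back to February 28, 2053 -> 275 left
February 2053 has 28 days -> back to January 31, 2053 -> 247 left
January 2053 has 31 days -> back to December 31, 2052 -> 216 left
December 2052 has 31 days -> back to November 30, 2052 -> 185 left
November 2052 has 30 days -> back to October 31, 2052 -> 155 left
October 2052 has 31 days -> back to September 30, 2052 -> 124 left
September 2052 has 30 days -> back to August 31, 2052 -> 94 left
August 2052 has 31 days -> back to July 31, 2052 -> 63 left
July 2052 has 31 days -> back to June 30, 2052 -> 32 left
June 2052 has 30 days -> back to May 31, 2052 -> 2 left
May 2052: 31 - 2 = 29 -> lands on May 29

Result: 2052-05-29


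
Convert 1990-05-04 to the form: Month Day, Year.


ISO 1990-05-04 parses as year=1990, month=05, day=04
Month 5 -> May

May 4, 1990


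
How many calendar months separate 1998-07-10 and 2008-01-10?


From July 1998 to January 2008
10 years * 12 = 120 months, minus 6 months = 114

114 months


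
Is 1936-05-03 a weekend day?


Anchor: Jan 1, 1936. With p = 1936 - 1 = 1935: (p + p//4 - p//100 + p//400) mod 7 = (1935 + 483 - 19 + 4) mod 7 = 2403 mod 7 = 2 -> Wednesday (Mon=0 ... Sun=6)
Day of year: 124; offset = 123
Weekday index = (2 + 123) mod 7 = 6 -> Sunday
Weekend days: Saturday, Sunday

Yes


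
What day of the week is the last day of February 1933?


February 1933 has 28 days
Anchor: Jan 1, 1933. With p = 1933 - 1 = 1932: (p + p//4 - p//100 + p//400) mod 7 = (1932 + 483 - 19 + 4) mod 7 = 2400 mod 7 = 6 -> Sunday (Mon=0 ... Sun=6)
Days before February (Jan): 31; February 1 index = (6 + 31) mod 7 = 2 -> Wednesday
Last day offset: 28 - 1 = 27 days
Weekday index = (2 + 27) mod 7 = 1

Tuesday, February 28


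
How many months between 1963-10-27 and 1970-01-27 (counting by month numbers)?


From October 1963 to January 1970
7 years * 12 = 84 months, minus 9 months = 75

75 months


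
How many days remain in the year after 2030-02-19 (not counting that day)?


Day of year: 50 of 365
Remaining = 365 - 50

315 days


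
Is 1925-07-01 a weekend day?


Anchor: Jan 1, 1925. With p = 1925 - 1 = 1924: (p + p//4 - p//100 + p//400) mod 7 = (1924 + 481 - 19 + 4) mod 7 = 2390 mod 7 = 3 -> Thursday (Mon=0 ... Sun=6)
Day of year: 182; offset = 181
Weekday index = (3 + 181) mod 7 = 2 -> Wednesday
Weekend days: Saturday, Sunday

No


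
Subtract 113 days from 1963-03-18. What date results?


Start: 1963-03-18, subtract 113 days
Back 18 days from March 18 reaches February 28, 1963 -> 95 left
February 1963 has 28 days -> back to January 31, 1963 -> 67 left
January 1963 has 31 days -> back to December 31, 1962 -> 36 left
December 1962 has 31 days -> back to November 30, 1962 -> 5 left
November 1962: 30 - 5 = 25 -> lands on November 25

Result: 1962-11-25


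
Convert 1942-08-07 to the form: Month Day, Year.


ISO 1942-08-07 parses as year=1942, month=08, day=07
Month 8 -> August

August 7, 1942


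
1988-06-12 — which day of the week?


Date: June 12, 1988
Anchor: Jan 1, 1988. With p = 1988 - 1 = 1987: (p + p//4 - p//100 + p//400) mod 7 = (1987 + 496 - 19 + 4) mod 7 = 2468 mod 7 = 4 -> Friday (Mon=0 ... Sun=6)
Days before June (Jan-May): 152; offset = 152 + 12 - 1 = 163
Weekday index = (4 + 163) mod 7 = 6

Day of the week: Sunday


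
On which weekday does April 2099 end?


April 2099 has 30 days
Anchor: Jan 1, 2099. With p = 2099 - 1 = 2098: (p + p//4 - p//100 + p//400) mod 7 = (2098 + 524 - 20 + 5) mod 7 = 2607 mod 7 = 3 -> Thursday (Mon=0 ... Sun=6)
Days before April (Jan-Mar): 90; April 1 index = (3 + 90) mod 7 = 2 -> Wednesday
Last day offset: 30 - 1 = 29 days
Weekday index = (2 + 29) mod 7 = 3

Thursday, April 30


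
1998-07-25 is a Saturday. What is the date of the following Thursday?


Current: Saturday
Target: Thursday
Days ahead: 5

Next Thursday: 1998-07-30


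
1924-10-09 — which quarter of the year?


Month: October (month 10)
Q1: Jan-Mar, Q2: Apr-Jun, Q3: Jul-Sep, Q4: Oct-Dec

Q4


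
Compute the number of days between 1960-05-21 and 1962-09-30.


From 1960-05-21 to 1962-09-30
1960-05-21: days before May = 31 + 29 + 31 + 30 = 121 (1960 is a leap year); day of year = 121 + 21 = 142
1962-09-30: days before September = 31 + 28 + 31 + 30 + 31 + 30 + 31 + 31 = 243 (1962 is not a leap year); day of year = 243 + 30 = 273
Rest of 1960: 366 - 142 = 224
Full years 1961 (365): 365
Total = 224 + 365 + 273 = 862

862 days


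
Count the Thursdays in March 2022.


March 2022 has 31 days
Anchor: Jan 1, 2022. With p = 2022 - 1 = 2021: (p + p//4 - p//100 + p//400) mod 7 = (2021 + 505 - 20 + 5) mod 7 = 2511 mod 7 = 5 -> Saturday (Mon=0 ... Sun=6)
Days before March (Jan-Feb): 59; March 1 index = (5 + 59) mod 7 = 1 -> Tuesday
First Thursday is March 3
Thursdays: 3, 10, 17, 24, 31

5 Thursdays


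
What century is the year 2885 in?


Century = (year - 1) // 100 + 1
= (2885 - 1) // 100 + 1
= 2884 // 100 + 1
= 28 + 1

29th century


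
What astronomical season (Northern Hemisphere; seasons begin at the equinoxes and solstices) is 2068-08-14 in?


Date: August 14
Astronomical Summer (approx.; exact equinox/solstice day varies by year): June 21 to September 21
August 14 falls within the Summer window

Summer


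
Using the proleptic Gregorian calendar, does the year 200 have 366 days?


Gregorian leap year rule: divisible by 4, but not by 100, unless also by 400.
200 is divisible by 100 but not 400 -> not a leap year

No


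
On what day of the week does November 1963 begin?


Target: November 1, 1963
Anchor: Jan 1, 1963. With p = 1963 - 1 = 1962: (p + p//4 - p//100 + p//400) mod 7 = (1962 + 490 - 19 + 4) mod 7 = 2437 mod 7 = 1 -> Tuesday (Mon=0 ... Sun=6)
Days before November (Jan-Oct): 304 days
Weekday index = (1 + 304) mod 7 = 4

Friday


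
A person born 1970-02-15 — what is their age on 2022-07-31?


Birth: 1970-02-15
Reference: 2022-07-31
Year difference: 2022 - 1970 = 52

52 years old


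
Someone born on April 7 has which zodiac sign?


Date: April 7
Conventional tropical zodiac dates: Aries from March 21 onward; Taurus starts April 20
April 7 falls within the Aries range

Aries


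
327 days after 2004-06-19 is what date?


Start: 2004-06-19, add 327 days
June 2004 has 30 days: 30 - 19 = 11 days to June 30 -> 316 left
July 2004 has 31 days -> 285 left
August 2004 has 31 days -> 254 left
September 2004 has 30 days -> 224 left
October 2004 has 31 days -> 193 left
November 2004 has 30 days -> 163 left
December 2004 has 31 days -> 132 left
January 2005 has 31 days -> 101 left
February 2005 has 28 days -> 73 left
March 2005 has 31 days -> 42 left
April 2005 has 30 days -> 12 left
May 2005: 12 <= 31 -> lands on May 12

Result: 2005-05-12


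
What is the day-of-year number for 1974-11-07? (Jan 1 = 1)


Date: November 7, 1974
Days in months 1 through 10: 304
Plus 7 days in November

Day of year: 311


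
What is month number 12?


Month 12 of 12

December


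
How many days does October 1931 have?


October 1931

31 days


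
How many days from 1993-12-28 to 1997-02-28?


From 1993-12-28 to 1997-02-28
1993-12-28: days before December = 31 + 28 + 31 + 30 + 31 + 30 + 31 + 31 + 30 + 31 + 30 = 334 (1993 is not a leap year); day of year = 334 + 28 = 362
1997-02-28: days before February = 31; day of year = 31 + 28 = 59
Rest of 1993: 365 - 362 = 3
Full years 1994 (365), 1995 (365), 1996 (366): 1096
Total = 3 + 1096 + 59 = 1158

1158 days


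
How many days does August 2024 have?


August 2024

31 days


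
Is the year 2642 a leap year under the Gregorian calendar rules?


Gregorian leap year rule: divisible by 4, but not by 100, unless also by 400.
2642 is not divisible by 4 -> not a leap year

No


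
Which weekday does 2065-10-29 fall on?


Date: October 29, 2065
Anchor: Jan 1, 2065. With p = 2065 - 1 = 2064: (p + p//4 - p//100 + p//400) mod 7 = (2064 + 516 - 20 + 5) mod 7 = 2565 mod 7 = 3 -> Thursday (Mon=0 ... Sun=6)
Days before October (Jan-Sep): 273; offset = 273 + 29 - 1 = 301
Weekday index = (3 + 301) mod 7 = 3

Day of the week: Thursday


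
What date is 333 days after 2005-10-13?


Start: 2005-10-13, add 333 days
October 2005 has 31 days: 31 - 13 = 18 days to October 31 -> 315 left
November 2005 has 30 days -> 285 left
December 2005 has 31 days -> 254 left
January 2006 has 31 days -> 223 left
February 2006 has 28 days -> 195 left
March 2006 has 31 days -> 164 left
April 2006 has 30 days -> 134 left
May 2006 has 31 days -> 103 left
June 2006 has 30 days -> 73 left
July 2006 has 31 days -> 42 left
August 2006 has 31 days -> 11 left
September 2006: 11 <= 30 -> lands on September 11

Result: 2006-09-11


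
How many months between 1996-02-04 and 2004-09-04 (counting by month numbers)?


From February 1996 to September 2004
8 years * 12 = 96 months, plus 7 months = 103

103 months


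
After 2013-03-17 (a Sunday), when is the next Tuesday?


Current: Sunday
Target: Tuesday
Days ahead: 2

Next Tuesday: 2013-03-19


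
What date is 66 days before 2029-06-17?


Start: 2029-06-17, subtract 66 days
Back 17 days from June 17 reaches May 31, 2029 -> 49 left
May 2029 has 31 days -> back to April 30, 2029 -> 18 left
April 2029: 30 - 18 = 12 -> lands on April 12

Result: 2029-04-12


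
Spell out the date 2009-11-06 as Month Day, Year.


ISO 2009-11-06 parses as year=2009, month=11, day=06
Month 11 -> November

November 6, 2009


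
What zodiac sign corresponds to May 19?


Date: May 19
Conventional tropical zodiac dates: Taurus from April 20 onward; Gemini starts May 21
May 19 falls within the Taurus range

Taurus


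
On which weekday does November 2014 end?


November 2014 has 30 days
Anchor: Jan 1, 2014. With p = 2014 - 1 = 2013: (p + p//4 - p//100 + p//400) mod 7 = (2013 + 503 - 20 + 5) mod 7 = 2501 mod 7 = 2 -> Wednesday (Mon=0 ... Sun=6)
Days before November (Jan-Oct): 304; November 1 index = (2 + 304) mod 7 = 5 -> Saturday
Last day offset: 30 - 1 = 29 days
Weekday index = (5 + 29) mod 7 = 6

Sunday, November 30


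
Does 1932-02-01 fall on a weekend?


Anchor: Jan 1, 1932. With p = 1932 - 1 = 1931: (p + p//4 - p//100 + p//400) mod 7 = (1931 + 482 - 19 + 4) mod 7 = 2398 mod 7 = 4 -> Friday (Mon=0 ... Sun=6)
Day of year: 32; offset = 31
Weekday index = (4 + 31) mod 7 = 0 -> Monday
Weekend days: Saturday, Sunday

No


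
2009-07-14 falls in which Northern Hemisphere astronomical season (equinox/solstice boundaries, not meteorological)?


Date: July 14
Astronomical Summer (approx.; exact equinox/solstice day varies by year): June 21 to September 21
July 14 falls within the Summer window

Summer


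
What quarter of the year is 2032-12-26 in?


Month: December (month 12)
Q1: Jan-Mar, Q2: Apr-Jun, Q3: Jul-Sep, Q4: Oct-Dec

Q4


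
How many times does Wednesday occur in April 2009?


April 2009 has 30 days
Anchor: Jan 1, 2009. With p = 2009 - 1 = 2008: (p + p//4 - p//100 + p//400) mod 7 = (2008 + 502 - 20 + 5) mod 7 = 2495 mod 7 = 3 -> Thursday (Mon=0 ... Sun=6)
Days before April (Jan-Mar): 90; April 1 index = (3 + 90) mod 7 = 2 -> Wednesday
First Wednesday is April 1
Wednesdays: 1, 8, 15, 22, 29

5 Wednesdays


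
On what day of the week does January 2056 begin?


Target: January 1, 2056
Anchor: Jan 1, 2056. With p = 2056 - 1 = 2055: (p + p//4 - p//100 + p//400) mod 7 = (2055 + 513 - 20 + 5) mod 7 = 2553 mod 7 = 5 -> Saturday (Mon=0 ... Sun=6)
Offset from anchor: 0 days
Weekday index = (5 + 0) mod 7 = 5

Saturday


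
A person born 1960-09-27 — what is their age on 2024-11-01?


Birth: 1960-09-27
Reference: 2024-11-01
Year difference: 2024 - 1960 = 64

64 years old


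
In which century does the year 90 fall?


Century = (year - 1) // 100 + 1
= (90 - 1) // 100 + 1
= 89 // 100 + 1
= 0 + 1

1st century


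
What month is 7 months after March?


March is month 3
3 + 7 = 10

October


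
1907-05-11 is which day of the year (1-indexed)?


Date: May 11, 1907
Days in months 1 through 4: 120
Plus 11 days in May

Day of year: 131


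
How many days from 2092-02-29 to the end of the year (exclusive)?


Day of year: 60 of 366
Remaining = 366 - 60

306 days


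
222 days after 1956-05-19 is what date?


Start: 1956-05-19, add 222 days
May 1956 has 31 days: 31 - 19 = 12 days to May 31 -> 210 left
June 1956 has 30 days -> 180 left
July 1956 has 31 days -> 149 left
August 1956 has 31 days -> 118 left
September 1956 has 30 days -> 88 left
October 1956 has 31 days -> 57 left
November 1956 has 30 days -> 27 left
December 1956: 27 <= 31 -> lands on December 27

Result: 1956-12-27


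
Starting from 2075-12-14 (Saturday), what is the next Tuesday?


Current: Saturday
Target: Tuesday
Days ahead: 3

Next Tuesday: 2075-12-17


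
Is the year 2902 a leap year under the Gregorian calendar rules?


Gregorian leap year rule: divisible by 4, but not by 100, unless also by 400.
2902 is not divisible by 4 -> not a leap year

No


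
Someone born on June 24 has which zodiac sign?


Date: June 24
Conventional tropical zodiac dates: Cancer from June 21 onward; Leo starts July 23
June 24 falls within the Cancer range

Cancer


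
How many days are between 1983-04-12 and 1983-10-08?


From 1983-04-12 to 1983-10-08
1983-04-12: days before April = 31 + 28 + 31 = 90 (1983 is not a leap year); day of year = 90 + 12 = 102
1983-10-08: days before October = 31 + 28 + 31 + 30 + 31 + 30 + 31 + 31 + 30 = 273 (1983 is not a leap year); day of year = 273 + 8 = 281
Same year: 281 - 102 = 179

179 days


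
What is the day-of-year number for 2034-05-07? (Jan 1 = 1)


Date: May 7, 2034
Days in months 1 through 4: 120
Plus 7 days in May

Day of year: 127


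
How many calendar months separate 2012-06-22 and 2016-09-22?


From June 2012 to September 2016
4 years * 12 = 48 months, plus 3 months = 51

51 months


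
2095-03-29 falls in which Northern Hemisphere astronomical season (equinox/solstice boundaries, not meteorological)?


Date: March 29
Astronomical Spring (approx.; exact equinox/solstice day varies by year): March 20 to June 20
March 29 falls within the Spring window

Spring


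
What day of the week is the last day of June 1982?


June 1982 has 30 days
Anchor: Jan 1, 1982. With p = 1982 - 1 = 1981: (p + p//4 - p//100 + p//400) mod 7 = (1981 + 495 - 19 + 4) mod 7 = 2461 mod 7 = 4 -> Friday (Mon=0 ... Sun=6)
Days before June (Jan-May): 151; June 1 index = (4 + 151) mod 7 = 1 -> Tuesday
Last day offset: 30 - 1 = 29 days
Weekday index = (1 + 29) mod 7 = 2

Wednesday, June 30


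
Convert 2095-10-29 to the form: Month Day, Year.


ISO 2095-10-29 parses as year=2095, month=10, day=29
Month 10 -> October

October 29, 2095


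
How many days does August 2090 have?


August 2090

31 days


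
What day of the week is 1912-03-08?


Date: March 8, 1912
Anchor: Jan 1, 1912. With p = 1912 - 1 = 1911: (p + p//4 - p//100 + p//400) mod 7 = (1911 + 477 - 19 + 4) mod 7 = 2373 mod 7 = 0 -> Monday (Mon=0 ... Sun=6)
Days before March (Jan-Feb): 60; offset = 60 + 8 - 1 = 67
Weekday index = (0 + 67) mod 7 = 4

Day of the week: Friday


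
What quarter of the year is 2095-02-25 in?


Month: February (month 2)
Q1: Jan-Mar, Q2: Apr-Jun, Q3: Jul-Sep, Q4: Oct-Dec

Q1


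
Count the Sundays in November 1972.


November 1972 has 30 days
Anchor: Jan 1, 1972. With p = 1972 - 1 = 1971: (p + p//4 - p//100 + p//400) mod 7 = (1971 + 492 - 19 + 4) mod 7 = 2448 mod 7 = 5 -> Saturday (Mon=0 ... Sun=6)
Days before November (Jan-Oct): 305; November 1 index = (5 + 305) mod 7 = 2 -> Wednesday
First Sunday is November 5
Sundays: 5, 12, 19, 26

4 Sundays


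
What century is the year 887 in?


Century = (year - 1) // 100 + 1
= (887 - 1) // 100 + 1
= 886 // 100 + 1
= 8 + 1

9th century


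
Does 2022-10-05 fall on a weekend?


Anchor: Jan 1, 2022. With p = 2022 - 1 = 2021: (p + p//4 - p//100 + p//400) mod 7 = (2021 + 505 - 20 + 5) mod 7 = 2511 mod 7 = 5 -> Saturday (Mon=0 ... Sun=6)
Day of year: 278; offset = 277
Weekday index = (5 + 277) mod 7 = 2 -> Wednesday
Weekend days: Saturday, Sunday

No
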